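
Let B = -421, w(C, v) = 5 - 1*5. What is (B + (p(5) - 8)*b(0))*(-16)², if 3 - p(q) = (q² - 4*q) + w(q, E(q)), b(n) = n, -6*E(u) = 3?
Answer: -107776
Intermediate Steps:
E(u) = -½ (E(u) = -⅙*3 = -½)
w(C, v) = 0 (w(C, v) = 5 - 5 = 0)
p(q) = 3 - q² + 4*q (p(q) = 3 - ((q² - 4*q) + 0) = 3 - (q² - 4*q) = 3 + (-q² + 4*q) = 3 - q² + 4*q)
(B + (p(5) - 8)*b(0))*(-16)² = (-421 + ((3 - 1*5² + 4*5) - 8)*0)*(-16)² = (-421 + ((3 - 1*25 + 20) - 8)*0)*256 = (-421 + ((3 - 25 + 20) - 8)*0)*256 = (-421 + (-2 - 8)*0)*256 = (-421 - 10*0)*256 = (-421 + 0)*256 = -421*256 = -107776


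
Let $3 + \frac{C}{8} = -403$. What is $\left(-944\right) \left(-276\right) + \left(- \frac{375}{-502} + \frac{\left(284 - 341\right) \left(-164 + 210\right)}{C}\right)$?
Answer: $\frac{106204621017}{407624} \approx 2.6055 \cdot 10^{5}$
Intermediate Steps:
$C = -3248$ ($C = -24 + 8 \left(-403\right) = -24 - 3224 = -3248$)
$\left(-944\right) \left(-276\right) + \left(- \frac{375}{-502} + \frac{\left(284 - 341\right) \left(-164 + 210\right)}{C}\right) = \left(-944\right) \left(-276\right) - \left(- \frac{375}{502} - \frac{\left(284 - 341\right) \left(-164 + 210\right)}{-3248}\right) = 260544 - \left(- \frac{375}{502} - \left(-57\right) 46 \left(- \frac{1}{3248}\right)\right) = 260544 + \left(\frac{375}{502} - - \frac{1311}{1624}\right) = 260544 + \left(\frac{375}{502} + \frac{1311}{1624}\right) = 260544 + \frac{633561}{407624} = \frac{106204621017}{407624}$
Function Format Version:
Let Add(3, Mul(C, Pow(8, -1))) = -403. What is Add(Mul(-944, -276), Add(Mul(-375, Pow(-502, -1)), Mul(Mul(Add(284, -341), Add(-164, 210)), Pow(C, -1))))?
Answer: Rational(106204621017, 407624) ≈ 2.6055e+5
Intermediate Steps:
C = -3248 (C = Add(-24, Mul(8, -403)) = Add(-24, -3224) = -3248)
Add(Mul(-944, -276), Add(Mul(-375, Pow(-502, -1)), Mul(Mul(Add(284, -341), Add(-164, 210)), Pow(C, -1)))) = Add(Mul(-944, -276), Add(Mul(-375, Pow(-502, -1)), Mul(Mul(Add(284, -341), Add(-164, 210)), Pow(-3248, -1)))) = Add(260544, Add(Mul(-375, Rational(-1, 502)), Mul(Mul(-57, 46), Rational(-1, 3248)))) = Add(260544, Add(Rational(375, 502), Mul(-2622, Rational(-1, 3248)))) = Add(260544, Add(Rational(375, 502), Rational(1311, 1624))) = Add(260544, Rational(633561, 407624)) = Rational(106204621017, 407624)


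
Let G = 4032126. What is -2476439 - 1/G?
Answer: -9985314079315/4032126 ≈ -2.4764e+6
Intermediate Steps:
-2476439 - 1/G = -2476439 - 1/4032126 = -9985314079315/4032126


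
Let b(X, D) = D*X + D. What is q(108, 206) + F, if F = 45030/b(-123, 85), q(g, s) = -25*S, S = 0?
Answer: -4503/1037 ≈ -4.3423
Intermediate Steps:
b(X, D) = D + D*X
q(g, s) = 0 (q(g, s) = -25*0 = 0)
F = -4503/1037 (F = 45030/((85*(1 - 123))) = 45030/((85*(-122))) = 45030/(-10370) = 45030*(-1/10370) = -4503/1037 ≈ -4.3423)
q(108, 206) + F = 0 - 4503/1037 = -4503/1037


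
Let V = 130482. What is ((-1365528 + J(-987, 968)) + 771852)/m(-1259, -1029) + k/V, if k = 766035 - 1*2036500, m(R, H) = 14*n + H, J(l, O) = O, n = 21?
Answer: 25467977827/31968090 ≈ 796.67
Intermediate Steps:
m(R, H) = 294 + H (m(R, H) = 14*21 + H = 294 + H)
k = -1270465 (k = 766035 - 2036500 = -1270465)
((-1365528 + J(-987, 968)) + 771852)/m(-1259, -1029) + k/V = ((-1365528 + 968) + 771852)/(294 - 1029) - 1270465/130482 = (-1364560 + 771852)/(-735) - 1270465*1/130482 = -592708*(-1/735) - 1270465/130482 = 592708/735 - 1270465/130482 = 25467977827/31968090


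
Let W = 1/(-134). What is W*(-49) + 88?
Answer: 11841/134 ≈ 88.366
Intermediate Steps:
W = -1/134 ≈ -0.0074627
W*(-49) + 88 = -1/134*(-49) + 88 = 49/134 + 88 = 11841/134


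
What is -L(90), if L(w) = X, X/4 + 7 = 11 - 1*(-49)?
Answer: -212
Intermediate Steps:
X = 212 (X = -28 + 4*(11 - 1*(-49)) = -28 + 4*(11 + 49) = -28 + 4*60 = -28 + 240 = 212)
L(w) = 212
-L(90) = -1*212 = -212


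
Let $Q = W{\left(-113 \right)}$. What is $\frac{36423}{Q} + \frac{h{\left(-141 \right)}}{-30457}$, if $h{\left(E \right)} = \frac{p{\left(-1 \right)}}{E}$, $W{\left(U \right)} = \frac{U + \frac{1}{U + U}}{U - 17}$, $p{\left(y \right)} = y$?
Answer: $\frac{1531836757538947}{36558542181} \approx 41901.0$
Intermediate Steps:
$W{\left(U \right)} = \frac{U + \frac{1}{2 U}}{-17 + U}$
$Q = \frac{25539}{29380}$ ($Q = \frac{\frac{1}{2} + \left(-113\right)^{2}}{\left(-113\right) \left(-17 - 113\right)} = - \frac{\frac{1}{2} + 12769}{113 \left(-130\right)} = \left(- \frac{1}{113}\right) \left(- \frac{1}{130}\right) \frac{25539}{2} = \frac{25539}{29380} \approx 0.86926$)
$h{\left(E \right)} = - \frac{1}{E}$
$\frac{36423}{Q} + \frac{h{\left(-141 \right)}}{-30457} = \frac{36423}{\frac{25539}{29380}} + \frac{\left(-1\right) \frac{1}{-141}}{-30457} = 36423 \cdot \frac{29380}{25539} + \left(-1\right) \left(- \frac{1}{141}\right) \left(- \frac{1}{30457}\right) = \frac{356702580}{8513} + \frac{1}{141} \left(- \frac{1}{30457}\right) = \frac{356702580}{8513} - \frac{1}{4294437} = \frac{1531836757538947}{36558542181}$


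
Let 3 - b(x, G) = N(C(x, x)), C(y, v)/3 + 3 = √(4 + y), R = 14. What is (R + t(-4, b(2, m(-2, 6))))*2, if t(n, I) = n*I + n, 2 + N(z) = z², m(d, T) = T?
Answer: 1060 - 432*√6 ≈ 1.8204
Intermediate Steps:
C(y, v) = -9 + 3*√(4 + y)
N(z) = -2 + z²
b(x, G) = 5 - (-9 + 3*√(4 + x))² (b(x, G) = 3 - (-2 + (-9 + 3*√(4 + x))²) = 3 + (2 - (-9 + 3*√(4 + x))²) = 5 - (-9 + 3*√(4 + x))²)
t(n, I) = n + I*n (t(n, I) = I*n + n = n + I*n)
(R + t(-4, b(2, m(-2, 6))))*2 = (14 - 4*(1 + (5 - 9*(-3 + √(4 + 2))²)))*2 = (14 - 4*(1 + (5 - 9*(-3 + √6)²)))*2 = (14 - 4*(6 - 9*(-3 + √6)²))*2 = (14 + (-24 + 36*(-3 + √6)²))*2 = (-10 + 36*(-3 + √6)²)*2 = -20 + 72*(-3 + √6)²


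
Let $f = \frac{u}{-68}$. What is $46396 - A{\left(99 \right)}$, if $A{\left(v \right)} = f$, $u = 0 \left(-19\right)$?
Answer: $46396$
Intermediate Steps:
$u = 0$
$f = 0$ ($f = \frac{0}{-68} = 0 \left(- \frac{1}{68}\right) = 0$)
$A{\left(v \right)} = 0$
$46396 - A{\left(99 \right)} = 46396 - 0 = 46396 + 0 = 46396$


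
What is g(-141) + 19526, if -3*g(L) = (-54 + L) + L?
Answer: 19638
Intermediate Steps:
g(L) = 18 - 2*L/3 (g(L) = -((-54 + L) + L)/3 = -(-54 + 2*L)/3 = 18 - 2*L/3)
g(-141) + 19526 = (18 - ⅔*(-141)) + 19526 = (18 + 94) + 19526 = 112 + 19526 = 19638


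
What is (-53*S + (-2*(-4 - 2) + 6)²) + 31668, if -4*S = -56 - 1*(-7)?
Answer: 125371/4 ≈ 31343.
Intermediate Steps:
S = 49/4 (S = -(-56 - 1*(-7))/4 = -(-56 + 7)/4 = -¼*(-49) = 49/4 ≈ 12.250)
(-53*S + (-2*(-4 - 2) + 6)²) + 31668 = (-53*49/4 + (-2*(-4 - 2) + 6)²) + 31668 = (-2597/4 + (-2*(-6) + 6)²) + 31668 = (-2597/4 + (12 + 6)²) + 31668 = (-2597/4 + 18²) + 31668 = (-2597/4 + 324) + 31668 = -1301/4 + 31668 = 125371/4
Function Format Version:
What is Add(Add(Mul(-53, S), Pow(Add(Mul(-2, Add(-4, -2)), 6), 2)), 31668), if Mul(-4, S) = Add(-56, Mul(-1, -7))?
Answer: Rational(125371, 4) ≈ 31343.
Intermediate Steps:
S = Rational(49, 4) (S = Mul(Rational(-1, 4), Add(-56, Mul(-1, -7))) = Mul(Rational(-1, 4), Add(-56, 7)) = Mul(Rational(-1, 4), -49) = Rational(49, 4) ≈ 12.250)
Add(Add(Mul(-53, S), Pow(Add(Mul(-2, Add(-4, -2)), 6), 2)), 31668) = Add(Add(Mul(-53, Rational(49, 4)), Pow(Add(Mul(-2, Add(-4, -2)), 6), 2)), 31668) = Add(Add(Rational(-2597, 4), Pow(Add(Mul(-2, -6), 6), 2)), 31668) = Add(Add(Rational(-2597, 4), Pow(Add(12, 6), 2)), 31668) = Add(Add(Rational(-2597, 4), Pow(18, 2)), 31668) = Add(Add(Rational(-2597, 4), 324), 31668) = Add(Rational(-1301, 4), 31668) = Rational(125371, 4)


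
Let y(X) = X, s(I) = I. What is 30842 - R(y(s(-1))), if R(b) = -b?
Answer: 30841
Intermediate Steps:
30842 - R(y(s(-1))) = 30842 - (-1)*(-1) = 30842 - 1*1 = 30842 - 1 = 30841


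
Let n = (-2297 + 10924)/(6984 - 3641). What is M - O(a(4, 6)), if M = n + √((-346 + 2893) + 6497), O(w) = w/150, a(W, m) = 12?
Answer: 208989/83575 + 2*√2261 ≈ 97.601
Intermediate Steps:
O(w) = w/150 (O(w) = w*(1/150) = w/150)
n = 8627/3343 ≈ 2.5806
M = 8627/3343 + 2*√2261 (M = 8627/3343 + √((-346 + 2893) + 6497) = 8627/3343 + √(2547 + 6497) = 8627/3343 + √9044 = 8627/3343 + 2*√2261 ≈ 97.681)
M - O(a(4, 6)) = (8627/3343 + 2*√2261) - 12/150 = (8627/3343 + 2*√2261) - 1*2/25 = (8627/3343 + 2*√2261) - 2/25 = 208989/83575 + 2*√2261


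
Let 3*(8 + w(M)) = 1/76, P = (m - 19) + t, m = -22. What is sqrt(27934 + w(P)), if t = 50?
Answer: sqrt(362926353)/114 ≈ 167.11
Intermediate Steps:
P = 9 (P = (-22 - 19) + 50 = -41 + 50 = 9)
w(M) = -1823/228 (w(M) = -8 + (1/3)/76 = -8 + (1/3)*(1/76) = -8 + 1/228 = -1823/228)
sqrt(27934 + w(P)) = sqrt(27934 - 1823/228) = sqrt(6367129/228) = sqrt(362926353)/114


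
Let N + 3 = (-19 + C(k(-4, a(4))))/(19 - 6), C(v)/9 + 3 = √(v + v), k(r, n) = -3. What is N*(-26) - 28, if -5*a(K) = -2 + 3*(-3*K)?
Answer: 142 - 18*I*√6 ≈ 142.0 - 44.091*I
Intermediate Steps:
a(K) = ⅖ + 9*K/5 (a(K) = -(-2 + 3*(-3*K))/5 = -(-2 - 9*K)/5 = ⅖ + 9*K/5)
C(v) = -27 + 9*√2*√v (C(v) = -27 + 9*√(v + v) = -27 + 9*√(2*v) = -27 + 9*(√2*√v) = -27 + 9*√2*√v)
N = -85/13 + 9*I*√6/13 (N = -3 + (-19 + (-27 + 9*√2*√(-3)))/(19 - 6) = -3 + (-19 + (-27 + 9*√2*(I*√3)))/13 = -3 + (-19 + (-27 + 9*I*√6))*(1/13) = -3 + (-46 + 9*I*√6)*(1/13) = -3 + (-46/13 + 9*I*√6/13) = -85/13 + 9*I*√6/13 ≈ -6.5385 + 1.6958*I)
N*(-26) - 28 = (-85/13 + 9*I*√6/13)*(-26) - 28 = (170 - 18*I*√6) - 28 = 142 - 18*I*√6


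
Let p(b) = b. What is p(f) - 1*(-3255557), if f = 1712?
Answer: 3257269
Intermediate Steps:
p(f) - 1*(-3255557) = 1712 - 1*(-3255557) = 1712 + 3255557 = 3257269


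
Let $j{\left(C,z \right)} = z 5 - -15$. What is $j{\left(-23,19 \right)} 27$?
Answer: $2970$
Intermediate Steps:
$j{\left(C,z \right)} = 15 + 5 z$ ($j{\left(C,z \right)} = 5 z + 15 = 15 + 5 z$)
$j{\left(-23,19 \right)} 27 = \left(15 + 5 \cdot 19\right) 27 = \left(15 + 95\right) 27 = 110 \cdot 27 = 2970$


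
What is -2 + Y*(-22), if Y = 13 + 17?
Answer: -662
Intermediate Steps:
Y = 30
-2 + Y*(-22) = -2 + 30*(-22) = -2 - 660 = -662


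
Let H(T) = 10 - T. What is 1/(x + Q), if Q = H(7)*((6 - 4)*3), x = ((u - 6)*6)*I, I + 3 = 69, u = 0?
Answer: -1/2358 ≈ -0.00042409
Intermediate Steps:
I = 66 (I = -3 + 69 = 66)
x = -2376 (x = ((0 - 6)*6)*66 = -6*6*66 = -36*66 = -2376)
Q = 18 (Q = (10 - 1*7)*((6 - 4)*3) = (10 - 7)*(2*3) = 3*6 = 18)
1/(x + Q) = 1/(-2376 + 18) = 1/(-2358) = -1/2358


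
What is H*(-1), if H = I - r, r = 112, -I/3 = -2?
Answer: 106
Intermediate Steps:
I = 6 (I = -3*(-2) = 6)
H = -106 (H = 6 - 1*112 = 6 - 112 = -106)
H*(-1) = -106*(-1) = 106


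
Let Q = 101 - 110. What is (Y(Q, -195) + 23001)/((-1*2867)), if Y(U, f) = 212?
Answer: -23213/2867 ≈ -8.0966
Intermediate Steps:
Q = -9
(Y(Q, -195) + 23001)/((-1*2867)) = (212 + 23001)/((-1*2867)) = 23213/(-2867) = 23213*(-1/2867) = -23213/2867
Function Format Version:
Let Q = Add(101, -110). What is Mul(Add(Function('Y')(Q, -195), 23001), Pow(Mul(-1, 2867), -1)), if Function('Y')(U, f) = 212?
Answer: Rational(-23213, 2867) ≈ -8.0966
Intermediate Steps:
Q = -9
Mul(Add(Function('Y')(Q, -195), 23001), Pow(Mul(-1, 2867), -1)) = Mul(Add(212, 23001), Pow(Mul(-1, 2867), -1)) = Mul(23213, Pow(-2867, -1)) = Mul(23213, Rational(-1, 2867)) = Rational(-23213, 2867)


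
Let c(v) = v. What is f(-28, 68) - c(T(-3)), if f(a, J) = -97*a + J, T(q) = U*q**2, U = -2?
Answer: 2802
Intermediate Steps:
T(q) = -2*q**2
f(a, J) = J - 97*a
f(-28, 68) - c(T(-3)) = (68 - 97*(-28)) - (-2)*(-3)**2 = (68 + 2716) - (-2)*9 = 2784 - 1*(-18) = 2784 + 18 = 2802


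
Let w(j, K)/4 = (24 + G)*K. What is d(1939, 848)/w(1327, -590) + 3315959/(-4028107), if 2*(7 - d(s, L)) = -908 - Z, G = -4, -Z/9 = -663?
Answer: -5775867097/6444971200 ≈ -0.89618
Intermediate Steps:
Z = 5967 (Z = -9*(-663) = 5967)
d(s, L) = 6889/2 (d(s, L) = 7 - (-908 - 1*5967)/2 = 7 - (-908 - 5967)/2 = 7 - 1/2*(-6875) = 7 + 6875/2 = 6889/2)
w(j, K) = 80*K (w(j, K) = 4*((24 - 4)*K) = 4*(20*K) = 80*K)
d(1939, 848)/w(1327, -590) + 3315959/(-4028107) = 6889/(2*((80*(-590)))) + 3315959/(-4028107) = (6889/2)/(-47200) + 3315959*(-1/4028107) = (6889/2)*(-1/47200) - 3315959/4028107 = -6889/94400 - 3315959/4028107 = -5775867097/6444971200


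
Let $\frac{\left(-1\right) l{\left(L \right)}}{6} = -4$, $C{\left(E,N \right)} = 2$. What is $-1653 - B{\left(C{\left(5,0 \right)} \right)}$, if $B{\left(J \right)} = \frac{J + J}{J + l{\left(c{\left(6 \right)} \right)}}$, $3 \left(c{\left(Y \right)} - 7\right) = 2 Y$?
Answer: $- \frac{21491}{13} \approx -1653.2$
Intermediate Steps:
$c{\left(Y \right)} = 7 + \frac{2 Y}{3}$
$l{\left(L \right)} = 24$ ($l{\left(L \right)} = \left(-6\right) \left(-4\right) = 24$)
$B{\left(J \right)} = \frac{2 J}{24 + J}$ ($B{\left(J \right)} = \frac{J + J}{J + 24} = \frac{2 J}{24 + J}$)
$-1653 - B{\left(C{\left(5,0 \right)} \right)} = -1653 - 2 \cdot 2 \frac{1}{24 + 2} = -1653 - 2 \cdot 2 \cdot \frac{1}{26} = -1653 - \frac{2}{13} = - \frac{21491}{13}$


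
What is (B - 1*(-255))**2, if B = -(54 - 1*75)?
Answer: 76176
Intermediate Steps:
B = 21 (B = -(54 - 75) = -1*(-21) = 21)
(B - 1*(-255))**2 = (21 - 1*(-255))**2 = (21 + 255)**2 = 276**2 = 76176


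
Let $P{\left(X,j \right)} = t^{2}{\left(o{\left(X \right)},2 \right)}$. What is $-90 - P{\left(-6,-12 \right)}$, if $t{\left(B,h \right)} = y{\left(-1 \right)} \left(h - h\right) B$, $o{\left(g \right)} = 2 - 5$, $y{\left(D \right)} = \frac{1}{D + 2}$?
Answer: $-90$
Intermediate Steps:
$y{\left(D \right)} = \frac{1}{2 + D}$
$o{\left(g \right)} = -3$ ($o{\left(g \right)} = 2 - 5 = -3$)
$t{\left(B,h \right)} = 0$ ($t{\left(B,h \right)} = \frac{\left(h - h\right) B}{2 - 1} = \frac{0 B}{1} = 1 \cdot 0 = 0$)
$P{\left(X,j \right)} = 0$ ($P{\left(X,j \right)} = 0^{2} = 0$)
$-90 - P{\left(-6,-12 \right)} = -90 - 0 = -90 + 0 = -90$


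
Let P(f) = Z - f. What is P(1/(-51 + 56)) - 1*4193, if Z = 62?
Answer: -20656/5 ≈ -4131.2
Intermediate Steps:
P(f) = 62 - f
P(1/(-51 + 56)) - 1*4193 = (62 - 1/(-51 + 56)) - 1*4193 = (62 - 1/5) - 4193 = 309/5 - 4193 = -20656/5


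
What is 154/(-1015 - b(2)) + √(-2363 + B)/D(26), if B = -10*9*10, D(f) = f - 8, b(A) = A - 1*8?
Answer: -154/1009 + I*√3263/18 ≈ -0.15263 + 3.1735*I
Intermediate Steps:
b(A) = -8 + A (b(A) = A - 8 = -8 + A)
D(f) = -8 + f
B = -900 (B = -90*10 = -900)
154/(-1015 - b(2)) + √(-2363 + B)/D(26) = 154/(-1015 - (-8 + 2)) + √(-2363 - 900)/(-8 + 26) = 154/(-1015 - 1*(-6)) + √(-3263)/18 = 154/(-1015 + 6) + (I*√3263)*(1/18) = 154/(-1009) + I*√3263/18 = 154*(-1/1009) + I*√3263/18 = -154/1009 + I*√3263/18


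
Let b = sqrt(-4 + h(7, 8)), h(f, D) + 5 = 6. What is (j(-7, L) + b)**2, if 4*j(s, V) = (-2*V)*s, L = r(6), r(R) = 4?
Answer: (14 + I*sqrt(3))**2 ≈ 193.0 + 48.497*I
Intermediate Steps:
h(f, D) = 1 (h(f, D) = -5 + 6 = 1)
L = 4
j(s, V) = -V*s/2 (j(s, V) = ((-2*V)*s)/4 = (-2*V*s)/4 = -V*s/2)
b = I*sqrt(3) (b = sqrt(-4 + 1) = sqrt(-3) = I*sqrt(3) ≈ 1.732*I)
(j(-7, L) + b)**2 = (-1/2*4*(-7) + I*sqrt(3))**2 = (14 + I*sqrt(3))**2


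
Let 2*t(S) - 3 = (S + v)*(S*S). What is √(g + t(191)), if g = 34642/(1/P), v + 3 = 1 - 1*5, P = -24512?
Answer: 3*I*√375905978/2 ≈ 29082.0*I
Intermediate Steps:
v = -7 (v = -3 + (1 - 1*5) = -3 + (1 - 5) = -3 - 4 = -7)
t(S) = 3/2 + S²*(-7 + S)/2 (t(S) = 3/2 + ((S - 7)*(S*S))/2 = 3/2 + ((-7 + S)*S²)/2 = 3/2 + (S²*(-7 + S))/2 = 3/2 + S²*(-7 + S)/2)
g = -849144704 (g = 34642/(1/(-24512)) = 34642/(-1/24512) = 34642*(-24512) = -849144704)
√(g + t(191)) = √(-849144704 + (3/2 + (½)*191³ - 7/2*191²)) = √(-849144704 + (3/2 + (½)*6967871 - 7/2*36481)) = √(-849144704 + (3/2 + 6967871/2 - 255367/2)) = √(-849144704 + 6712507/2) = √(-1691576901/2) = 3*I*√375905978/2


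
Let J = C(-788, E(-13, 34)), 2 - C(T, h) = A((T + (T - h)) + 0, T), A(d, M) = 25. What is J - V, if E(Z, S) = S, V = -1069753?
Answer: 1069730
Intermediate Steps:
C(T, h) = -23 (C(T, h) = 2 - 1*25 = 2 - 25 = -23)
J = -23
J - V = -23 - 1*(-1069753) = -23 + 1069753 = 1069730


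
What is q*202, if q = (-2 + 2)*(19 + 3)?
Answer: 0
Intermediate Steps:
q = 0 (q = 0*22 = 0)
q*202 = 0*202 = 0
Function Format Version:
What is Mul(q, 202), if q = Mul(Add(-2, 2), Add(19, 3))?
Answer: 0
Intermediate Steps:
q = 0 (q = Mul(0, 22) = 0)
Mul(q, 202) = Mul(0, 202) = 0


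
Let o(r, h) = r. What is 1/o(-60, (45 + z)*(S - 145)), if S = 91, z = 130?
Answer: -1/60 ≈ -0.016667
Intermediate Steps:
1/o(-60, (45 + z)*(S - 145)) = 1/(-60) = -1/60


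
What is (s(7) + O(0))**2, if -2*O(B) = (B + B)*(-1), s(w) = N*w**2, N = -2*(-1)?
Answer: 9604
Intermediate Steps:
N = 2
s(w) = 2*w**2
O(B) = B (O(B) = -(B + B)*(-1)/2 = -2*B*(-1)/2 = -(-1)*B = B)
(s(7) + O(0))**2 = (2*7**2 + 0)**2 = (2*49 + 0)**2 = (98 + 0)**2 = 98**2 = 9604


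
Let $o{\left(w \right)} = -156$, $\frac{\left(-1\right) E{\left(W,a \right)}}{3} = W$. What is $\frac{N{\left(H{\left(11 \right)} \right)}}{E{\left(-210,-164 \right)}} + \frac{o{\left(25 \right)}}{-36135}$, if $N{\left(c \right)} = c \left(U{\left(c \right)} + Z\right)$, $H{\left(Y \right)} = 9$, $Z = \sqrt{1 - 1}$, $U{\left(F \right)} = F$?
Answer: $\frac{22409}{168630} \approx 0.13289$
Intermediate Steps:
$E{\left(W,a \right)} = - 3 W$
$Z = 0$ ($Z = \sqrt{0} = 0$)
$N{\left(c \right)} = c^{2}$ ($N{\left(c \right)} = c \left(c + 0\right) = c c = c^{2}$)
$\frac{N{\left(H{\left(11 \right)} \right)}}{E{\left(-210,-164 \right)}} + \frac{o{\left(25 \right)}}{-36135} = \frac{9^{2}}{\left(-3\right) \left(-210\right)} - \frac{156}{-36135} = \frac{81}{630} - - \frac{52}{12045} = 81 \cdot \frac{1}{630} + \frac{52}{12045} = \frac{9}{70} + \frac{52}{12045} = \frac{22409}{168630}$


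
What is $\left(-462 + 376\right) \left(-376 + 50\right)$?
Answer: $28036$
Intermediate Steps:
$\left(-462 + 376\right) \left(-376 + 50\right) = \left(-86\right) \left(-326\right) = 28036$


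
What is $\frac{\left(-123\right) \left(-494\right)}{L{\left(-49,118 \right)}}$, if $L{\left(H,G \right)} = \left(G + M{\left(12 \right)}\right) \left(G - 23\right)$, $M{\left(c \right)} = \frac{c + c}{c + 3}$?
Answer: $\frac{123}{23} \approx 5.3478$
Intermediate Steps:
$M{\left(c \right)} = \frac{2 c}{3 + c}$
$L{\left(H,G \right)} = \left(-23 + G\right) \left(\frac{8}{5} + G\right)$ ($L{\left(H,G \right)} = \left(G + 2 \cdot 12 \frac{1}{3 + 12}\right) \left(G - 23\right) = \left(G + 2 \cdot 12 \cdot \frac{1}{15}\right) \left(-23 + G\right) = \left(G + \frac{8}{5}\right) \left(-23 + G\right) = \left(\frac{8}{5} + G\right) \left(-23 + G\right) = \left(-23 + G\right) \left(\frac{8}{5} + G\right)$)
$\frac{\left(-123\right) \left(-494\right)}{L{\left(-49,118 \right)}} = \frac{\left(-123\right) \left(-494\right)}{- \frac{184}{5} + 118^{2} - \frac{12626}{5}} = \frac{60762}{- \frac{184}{5} + 13924 - \frac{12626}{5}} = \frac{60762}{11362} = 60762 \cdot \frac{1}{11362} = \frac{123}{23}$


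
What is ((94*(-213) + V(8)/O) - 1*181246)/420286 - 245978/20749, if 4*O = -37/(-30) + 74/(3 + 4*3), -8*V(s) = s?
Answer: -1989808808628/161329512959 ≈ -12.334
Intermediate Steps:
V(s) = -s/8
O = 37/24 (O = (-37/(-30) + 74/(3 + 4*3))/4 = (-37*(-1/30) + 74/(3 + 12))/4 = (37/30 + 74/15)/4 = (¼)*(37/6) = 37/24 ≈ 1.5417)
((94*(-213) + V(8)/O) - 1*181246)/420286 - 245978/20749 = ((94*(-213) + (-⅛*8)/(37/24)) - 1*181246)/420286 - 245978/20749 = ((-20022 - 1*24/37) - 181246)*(1/420286) - 245978*1/20749 = ((-20022 - 24/37) - 181246)*(1/420286) - 245978/20749 = (-740838/37 - 181246)*(1/420286) - 245978/20749 = -7446940/37*1/420286 - 245978/20749 = -3723470/7775291 - 245978/20749 = -1989808808628/161329512959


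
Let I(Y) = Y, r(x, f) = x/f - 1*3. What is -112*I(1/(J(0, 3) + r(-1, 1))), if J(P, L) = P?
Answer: 28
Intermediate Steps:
r(x, f) = -3 + x/f (r(x, f) = x/f - 3 = -3 + x/f)
-112*I(1/(J(0, 3) + r(-1, 1))) = -112/(0 + (-3 - 1/1)) = -112/(0 + (-3 - 1*1)) = -112/(0 + (-3 - 1)) = -112/(0 - 4) = -112/(-4) = -112*(-1/4) = 28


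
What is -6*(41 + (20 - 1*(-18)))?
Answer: -474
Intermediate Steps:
-6*(41 + (20 - 1*(-18))) = -6*(41 + (20 + 18)) = -6*(41 + 38) = -6*79 = -474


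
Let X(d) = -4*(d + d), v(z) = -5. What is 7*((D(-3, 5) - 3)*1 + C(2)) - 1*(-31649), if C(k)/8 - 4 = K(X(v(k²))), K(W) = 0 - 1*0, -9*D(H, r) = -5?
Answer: 286703/9 ≈ 31856.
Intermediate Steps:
X(d) = -8*d
D(H, r) = 5/9 (D(H, r) = -⅑*(-5) = 5/9)
K(W) = 0 (K(W) = 0 + 0 = 0)
C(k) = 32 (C(k) = 32 + 8*0 = 32 + 0 = 32)
7*((D(-3, 5) - 3)*1 + C(2)) - 1*(-31649) = 7*((5/9 - 3)*1 + 32) - 1*(-31649) = 7*(-22/9*1 + 32) + 31649 = 7*(-22/9 + 32) + 31649 = 7*(266/9) + 31649 = 1862/9 + 31649 = 286703/9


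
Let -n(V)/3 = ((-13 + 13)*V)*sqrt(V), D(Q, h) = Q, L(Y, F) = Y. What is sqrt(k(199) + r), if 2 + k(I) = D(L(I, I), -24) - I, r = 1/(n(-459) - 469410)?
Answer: I*sqrt(440691965610)/469410 ≈ 1.4142*I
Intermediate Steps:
n(V) = 0 (n(V) = -3*(-13 + 13)*V*sqrt(V) = -3*0*V*sqrt(V) = -0*sqrt(V) = -3*0 = 0)
r = -1/469410 (r = 1/(0 - 469410) = 1/(-469410) = -1/469410 ≈ -2.1303e-6)
k(I) = -2 (k(I) = -2 + (I - I) = -2 + 0 = -2)
sqrt(k(199) + r) = sqrt(-2 - 1/469410) = sqrt(-938821/469410) = I*sqrt(440691965610)/469410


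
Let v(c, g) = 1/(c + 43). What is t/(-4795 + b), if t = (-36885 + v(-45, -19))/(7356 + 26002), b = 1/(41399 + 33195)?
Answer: 211648999/917802335614 ≈ 0.00023060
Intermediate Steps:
b = 1/74594 ≈ 1.3406e-5
v(c, g) = 1/(43 + c)
t = -73771/66716 (t = (-36885 + 1/(43 - 45))/(7356 + 26002) = (-36885 + 1/(-2))/33358 = (-36885 - ½)*(1/33358) = -73771/2*1/33358 = -73771/66716 ≈ -1.1057)
t/(-4795 + b) = -73771/(66716*(-4795 + 1/74594)) = -73771/(66716*(-357678229/74594)) = -73771/66716*(-74594/357678229) = 211648999/917802335614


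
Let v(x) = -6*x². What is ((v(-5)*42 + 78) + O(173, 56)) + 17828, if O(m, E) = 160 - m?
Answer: 11593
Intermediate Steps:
((v(-5)*42 + 78) + O(173, 56)) + 17828 = ((-6*(-5)²*42 + 78) + (160 - 1*173)) + 17828 = ((-6*25*42 + 78) + (160 - 173)) + 17828 = ((-150*42 + 78) - 13) + 17828 = ((-6300 + 78) - 13) + 17828 = (-6222 - 13) + 17828 = -6235 + 17828 = 11593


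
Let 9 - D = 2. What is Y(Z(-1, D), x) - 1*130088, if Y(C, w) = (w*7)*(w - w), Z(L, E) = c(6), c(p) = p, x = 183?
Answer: -130088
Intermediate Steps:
D = 7 (D = 9 - 1*2 = 9 - 2 = 7)
Z(L, E) = 6
Y(C, w) = 0 (Y(C, w) = (7*w)*0 = 0)
Y(Z(-1, D), x) - 1*130088 = 0 - 1*130088 = 0 - 130088 = -130088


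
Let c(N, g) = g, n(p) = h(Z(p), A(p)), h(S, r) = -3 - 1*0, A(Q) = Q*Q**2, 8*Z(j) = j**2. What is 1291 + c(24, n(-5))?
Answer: 1288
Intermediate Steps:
Z(j) = j**2/8
A(Q) = Q**3
h(S, r) = -3 (h(S, r) = -3 + 0 = -3)
n(p) = -3
1291 + c(24, n(-5)) = 1291 - 3 = 1288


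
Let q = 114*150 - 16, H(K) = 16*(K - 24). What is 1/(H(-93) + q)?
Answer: 1/15212 ≈ 6.5738e-5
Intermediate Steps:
H(K) = -384 + 16*K (H(K) = 16*(-24 + K) = -384 + 16*K)
q = 17084 (q = 17100 - 16 = 17084)
1/(H(-93) + q) = 1/((-384 + 16*(-93)) + 17084) = 1/((-384 - 1488) + 17084) = 1/(-1872 + 17084) = 1/15212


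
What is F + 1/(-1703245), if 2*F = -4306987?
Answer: -7335854072817/3406490 ≈ -2.1535e+6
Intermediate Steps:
F = -4306987/2 (F = (½)*(-4306987) = -4306987/2 ≈ -2.1535e+6)
F + 1/(-1703245) = -4306987/2 + 1/(-1703245) = -4306987/2 - 1/1703245 = -7335854072817/3406490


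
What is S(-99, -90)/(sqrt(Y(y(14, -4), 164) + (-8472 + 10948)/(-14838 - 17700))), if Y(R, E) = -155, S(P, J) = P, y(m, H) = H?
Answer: 99*I*sqrt(41045596977)/2522933 ≈ 7.9499*I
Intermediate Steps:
S(-99, -90)/(sqrt(Y(y(14, -4), 164) + (-8472 + 10948)/(-14838 - 17700))) = -99/sqrt(-155 + (-8472 + 10948)/(-14838 - 17700)) = -99/sqrt(-155 + 2476/(-32538)) = -99/sqrt(-155 + 2476*(-1/32538)) = -99/sqrt(-155 - 1238/16269) = -99*(-I*sqrt(41045596977)/2522933) = -(-99)*I*sqrt(41045596977)/2522933 = 99*I*sqrt(41045596977)/2522933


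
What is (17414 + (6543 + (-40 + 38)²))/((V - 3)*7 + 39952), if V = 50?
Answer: 7987/13427 ≈ 0.59485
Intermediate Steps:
(17414 + (6543 + (-40 + 38)²))/((V - 3)*7 + 39952) = (17414 + (6543 + (-40 + 38)²))/((50 - 3)*7 + 39952) = (17414 + (6543 + (-2)²))/(47*7 + 39952) = (17414 + (6543 + 4))/(329 + 39952) = (17414 + 6547)/40281 = 23961*(1/40281) = 7987/13427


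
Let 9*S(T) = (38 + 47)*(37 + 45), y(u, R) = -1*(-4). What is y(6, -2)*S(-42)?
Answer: 27880/9 ≈ 3097.8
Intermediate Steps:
y(u, R) = 4
S(T) = 6970/9 (S(T) = ((38 + 47)*(37 + 45))/9 = (85*82)/9 = (⅑)*6970 = 6970/9)
y(6, -2)*S(-42) = 4*(6970/9) = 27880/9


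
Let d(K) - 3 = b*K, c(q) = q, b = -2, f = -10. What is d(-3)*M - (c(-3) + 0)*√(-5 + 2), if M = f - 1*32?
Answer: -378 + 3*I*√3 ≈ -378.0 + 5.1962*I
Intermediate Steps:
d(K) = 3 - 2*K
M = -42 (M = -10 - 1*32 = -10 - 32 = -42)
d(-3)*M - (c(-3) + 0)*√(-5 + 2) = (3 - 2*(-3))*(-42) - (-3 + 0)*√(-5 + 2) = (3 + 6)*(-42) - (-3)*√(-3) = 9*(-42) - (-3)*I*√3 = -378 - (-3)*I*√3 = -378 + 3*I*√3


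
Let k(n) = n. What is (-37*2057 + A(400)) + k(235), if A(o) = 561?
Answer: -75313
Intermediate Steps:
(-37*2057 + A(400)) + k(235) = (-37*2057 + 561) + 235 = (-76109 + 561) + 235 = -75548 + 235 = -75313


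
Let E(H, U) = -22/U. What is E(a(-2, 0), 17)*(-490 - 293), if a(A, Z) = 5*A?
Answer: 17226/17 ≈ 1013.3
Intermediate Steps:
E(a(-2, 0), 17)*(-490 - 293) = (-22/17)*(-490 - 293) = -22*1/17*(-783) = -22/17*(-783) = 17226/17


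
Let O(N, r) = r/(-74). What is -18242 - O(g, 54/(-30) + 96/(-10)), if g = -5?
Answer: -6749597/370 ≈ -18242.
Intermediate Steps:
O(N, r) = -r/74 (O(N, r) = r*(-1/74) = -r/74)
-18242 - O(g, 54/(-30) + 96/(-10)) = -18242 - (-1)*(54/(-30) + 96/(-10))/74 = -18242 - (-1)*(54*(-1/30) + 96*(-⅒))/74 = -18242 - (-1)*(-9/5 - 48/5)/74 = -18242 - (-1)*(-57)/(74*5) = -18242 - 1*57/370 = -18242 - 57/370 = -6749597/370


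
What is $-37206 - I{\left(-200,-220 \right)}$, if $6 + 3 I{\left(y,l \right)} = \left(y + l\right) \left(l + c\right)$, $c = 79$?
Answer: $-56944$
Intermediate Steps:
$I{\left(y,l \right)} = -2 + \frac{\left(79 + l\right) \left(l + y\right)}{3}$ ($I{\left(y,l \right)} = -2 + \frac{\left(y + l\right) \left(l + 79\right)}{3} = -2 + \frac{\left(l + y\right) \left(79 + l\right)}{3} = -2 + \frac{\left(79 + l\right) \left(l + y\right)}{3}$)
$-37206 - I{\left(-200,-220 \right)} = -37206 - \left(-2 + \frac{\left(-220\right)^{2}}{3} + \frac{79}{3} \left(-220\right) + \frac{79}{3} \left(-200\right) + \frac{1}{3} \left(-220\right) \left(-200\right)\right) = -37206 - \left(-2 + \frac{1}{3} \cdot 48400 - \frac{17380}{3} - \frac{15800}{3} + \frac{44000}{3}\right) = -37206 - \left(-2 + \frac{48400}{3} - \frac{17380}{3} - \frac{15800}{3} + \frac{44000}{3}\right) = -37206 - 19738 = -56944$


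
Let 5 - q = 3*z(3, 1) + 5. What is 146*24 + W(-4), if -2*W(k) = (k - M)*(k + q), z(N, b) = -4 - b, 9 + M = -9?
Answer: 3427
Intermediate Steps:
M = -18 (M = -9 - 9 = -18)
q = 15 (q = 5 - (3*(-4 - 1*1) + 5) = 5 - (3*(-4 - 1) + 5) = 5 - (3*(-5) + 5) = 5 - (-15 + 5) = 5 - 1*(-10) = 5 + 10 = 15)
W(k) = -(15 + k)*(18 + k)/2 (W(k) = -(k - 1*(-18))*(k + 15)/2 = -(k + 18)*(15 + k)/2 = -(18 + k)*(15 + k)/2 = -(15 + k)*(18 + k)/2)
146*24 + W(-4) = 146*24 + (-135 - 33/2*(-4) - ½*(-4)²) = 3504 + (-135 + 66 - ½*16) = 3504 + (-135 + 66 - 8) = 3504 - 77 = 3427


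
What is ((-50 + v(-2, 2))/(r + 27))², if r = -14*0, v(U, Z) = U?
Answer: 2704/729 ≈ 3.7092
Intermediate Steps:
r = 0
((-50 + v(-2, 2))/(r + 27))² = ((-50 - 2)/(0 + 27))² = (-52/27)² = 2704/729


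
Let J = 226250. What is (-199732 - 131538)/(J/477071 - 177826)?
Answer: 79019655085/42417700698 ≈ 1.8629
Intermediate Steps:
(-199732 - 131538)/(J/477071 - 177826) = (-199732 - 131538)/(226250/477071 - 177826) = -331270/(226250*(1/477071) - 177826) = -331270/(226250/477071 - 177826) = -331270/(-84835401396/477071) = -331270*(-477071/84835401396) = 79019655085/42417700698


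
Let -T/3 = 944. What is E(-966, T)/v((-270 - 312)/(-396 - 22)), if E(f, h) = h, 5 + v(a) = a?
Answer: 295944/377 ≈ 785.00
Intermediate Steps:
T = -2832 (T = -3*944 = -2832)
v(a) = -5 + a
E(-966, T)/v((-270 - 312)/(-396 - 22)) = -2832/(-5 + (-270 - 312)/(-396 - 22)) = -2832/(-5 - 582/(-418)) = -2832/(-5 - 582*(-1/418)) = -2832/(-5 + 291/209) = -2832/(-754/209) = -2832*(-209/754) = 295944/377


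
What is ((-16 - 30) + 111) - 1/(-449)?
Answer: 29186/449 ≈ 65.002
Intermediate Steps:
((-16 - 30) + 111) - 1/(-449) = (-46 + 111) - 1*(-1/449) = 65 + 1/449 = 29186/449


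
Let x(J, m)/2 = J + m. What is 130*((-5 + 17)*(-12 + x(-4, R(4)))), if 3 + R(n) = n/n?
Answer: -37440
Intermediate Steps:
R(n) = -2 (R(n) = -3 + n/n = -3 + 1 = -2)
x(J, m) = 2*J + 2*m (x(J, m) = 2*(J + m) = 2*J + 2*m)
130*((-5 + 17)*(-12 + x(-4, R(4)))) = 130*((-5 + 17)*(-12 + (2*(-4) + 2*(-2)))) = 130*(12*(-12 + (-8 - 4))) = 130*(12*(-12 - 12)) = 130*(12*(-24)) = 130*(-288) = -37440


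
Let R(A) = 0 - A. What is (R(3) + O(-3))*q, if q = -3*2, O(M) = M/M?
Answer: 12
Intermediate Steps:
O(M) = 1
R(A) = -A
q = -6
(R(3) + O(-3))*q = (-1*3 + 1)*(-6) = (-3 + 1)*(-6) = -2*(-6) = 12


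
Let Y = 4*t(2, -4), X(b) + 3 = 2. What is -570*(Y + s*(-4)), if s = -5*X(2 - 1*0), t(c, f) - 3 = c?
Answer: 0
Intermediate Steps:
X(b) = -1 (X(b) = -3 + 2 = -1)
t(c, f) = 3 + c
Y = 20 (Y = 4*(3 + 2) = 4*5 = 20)
s = 5 (s = -5*(-1) = 5)
-570*(Y + s*(-4)) = -570*(20 + 5*(-4)) = -570*(20 - 20) = -570*0 = 0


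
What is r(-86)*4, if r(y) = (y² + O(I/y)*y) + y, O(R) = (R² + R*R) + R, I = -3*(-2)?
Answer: 1258208/43 ≈ 29261.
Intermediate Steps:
I = 6
O(R) = R + 2*R² (O(R) = (R² + R²) + R = 2*R² + R = R + 2*R²)
r(y) = 6 + y + y² + 72/y (r(y) = (y² + ((6/y)*(1 + 2*(6/y)))*y) + y = (y² + ((6/y)*(1 + 12/y))*y) + y = (y² + (6*(1 + 12/y)/y)*y) + y = (y² + (6 + 72/y)) + y = (6 + y² + 72/y) + y = 6 + y + y² + 72/y)
r(-86)*4 = (6 - 86 + (-86)² + 72/(-86))*4 = (6 - 86 + 7396 + 72*(-1/86))*4 = (6 - 86 + 7396 - 36/43)*4 = (314552/43)*4 = 1258208/43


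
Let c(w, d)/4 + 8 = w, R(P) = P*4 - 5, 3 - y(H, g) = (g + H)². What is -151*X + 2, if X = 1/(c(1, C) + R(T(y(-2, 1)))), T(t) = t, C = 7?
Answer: 201/25 ≈ 8.0400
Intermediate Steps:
y(H, g) = 3 - (H + g)² (y(H, g) = 3 - (g + H)² = 3 - (H + g)²)
R(P) = -5 + 4*P (R(P) = 4*P - 5 = -5 + 4*P)
c(w, d) = -32 + 4*w
X = -1/25 (X = 1/((-32 + 4*1) + (-5 + 4*(3 - (-2 + 1)²))) = 1/((-32 + 4) + (-5 + 4*(3 - 1*(-1)²))) = 1/(-28 + (-5 + 4*(3 - 1*1))) = 1/(-28 + (-5 + 4*(3 - 1))) = 1/(-28 + (-5 + 4*2)) = 1/(-28 + (-5 + 8)) = 1/(-28 + 3) = 1/(-25) = -1/25 ≈ -0.040000)
-151*X + 2 = -151*(-1/25) + 2 = 151/25 + 2 = 201/25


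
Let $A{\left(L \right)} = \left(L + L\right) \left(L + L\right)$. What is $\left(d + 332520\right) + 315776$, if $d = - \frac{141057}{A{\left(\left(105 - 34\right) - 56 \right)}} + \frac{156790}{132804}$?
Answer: $\frac{2151891110077}{3320100} \approx 6.4814 \cdot 10^{5}$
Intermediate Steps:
$A{\left(L \right)} = 4 L^{2}$ ($A{\left(L \right)} = 2 L 2 L = 4 L^{2}$)
$d = - \frac{516439523}{3320100}$ ($d = - \frac{141057}{4 \left(\left(105 - 34\right) - 56\right)^{2}} + \frac{156790}{132804} = - \frac{141057}{4 \left(71 - 56\right)^{2}} + 156790 \cdot \frac{1}{132804} = - \frac{141057}{4 \cdot 15^{2}} + \frac{78395}{66402} = - \frac{141057}{4 \cdot 225} + \frac{78395}{66402} = - \frac{141057}{900} + \frac{78395}{66402} = \left(-141057\right) \frac{1}{900} + \frac{78395}{66402} = - \frac{15673}{100} + \frac{78395}{66402} = - \frac{516439523}{3320100} \approx -155.55$)
$\left(d + 332520\right) + 315776 = \left(- \frac{516439523}{3320100} + 332520\right) + 315776 = \frac{1103483212477}{3320100} + 315776 = \frac{2151891110077}{3320100}$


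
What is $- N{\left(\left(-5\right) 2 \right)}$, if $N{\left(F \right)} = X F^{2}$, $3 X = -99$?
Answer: $3300$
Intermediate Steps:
$X = -33$ ($X = \frac{1}{3} \left(-99\right) = -33$)
$N{\left(F \right)} = - 33 F^{2}$
$- N{\left(\left(-5\right) 2 \right)} = - \left(-33\right) \left(\left(-5\right) 2\right)^{2} = - \left(-33\right) \left(-10\right)^{2} = - \left(-33\right) 100 = \left(-1\right) \left(-3300\right) = 3300$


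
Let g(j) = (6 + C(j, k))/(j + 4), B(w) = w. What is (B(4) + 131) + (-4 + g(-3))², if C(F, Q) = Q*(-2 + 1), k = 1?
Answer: 136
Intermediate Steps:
C(F, Q) = -Q (C(F, Q) = Q*(-1) = -Q)
g(j) = 5/(4 + j) (g(j) = (6 - 1*1)/(j + 4) = (6 - 1)/(4 + j) = 5/(4 + j))
(B(4) + 131) + (-4 + g(-3))² = (4 + 131) + (-4 + 5/(4 - 3))² = 135 + (-4 + 5/1)² = 135 + (-4 + 5*1)² = 135 + (-4 + 5)² = 135 + 1² = 135 + 1 = 136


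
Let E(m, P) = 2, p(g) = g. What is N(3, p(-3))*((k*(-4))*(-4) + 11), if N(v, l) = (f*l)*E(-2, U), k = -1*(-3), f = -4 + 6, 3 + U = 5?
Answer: -708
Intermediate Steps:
U = 2 (U = -3 + 5 = 2)
f = 2
k = 3
N(v, l) = 4*l (N(v, l) = (2*l)*2 = 4*l)
N(3, p(-3))*((k*(-4))*(-4) + 11) = (4*(-3))*((3*(-4))*(-4) + 11) = -12*(-12*(-4) + 11) = -12*(48 + 11) = -12*59 = -708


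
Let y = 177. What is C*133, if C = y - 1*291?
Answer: -15162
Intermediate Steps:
C = -114 (C = 177 - 1*291 = 177 - 291 = -114)
C*133 = -114*133 = -15162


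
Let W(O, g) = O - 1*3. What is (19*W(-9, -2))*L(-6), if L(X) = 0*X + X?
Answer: 1368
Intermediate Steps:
L(X) = X (L(X) = 0 + X = X)
W(O, g) = -3 + O (W(O, g) = O - 3 = -3 + O)
(19*W(-9, -2))*L(-6) = (19*(-3 - 9))*(-6) = (19*(-12))*(-6) = -228*(-6) = 1368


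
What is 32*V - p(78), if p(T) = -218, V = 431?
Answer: 14010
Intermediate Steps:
32*V - p(78) = 32*431 - 1*(-218) = 13792 + 218 = 14010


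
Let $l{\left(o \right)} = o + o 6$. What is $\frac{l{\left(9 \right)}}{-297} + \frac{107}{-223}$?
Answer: $- \frac{5092}{7359} \approx -0.69194$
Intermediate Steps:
$l{\left(o \right)} = 7 o$ ($l{\left(o \right)} = o + 6 o = 7 o$)
$\frac{l{\left(9 \right)}}{-297} + \frac{107}{-223} = \frac{7 \cdot 9}{-297} + \frac{107}{-223} = 63 \left(- \frac{1}{297}\right) + 107 \left(- \frac{1}{223}\right) = - \frac{7}{33} - \frac{107}{223} = - \frac{5092}{7359}$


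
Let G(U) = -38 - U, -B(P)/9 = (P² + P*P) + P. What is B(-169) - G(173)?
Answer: -512366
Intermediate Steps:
B(P) = -18*P² - 9*P (B(P) = -9*((P² + P*P) + P) = -9*((P² + P²) + P) = -9*(2*P² + P) = -9*(P + 2*P²) = -18*P² - 9*P)
B(-169) - G(173) = -9*(-169)*(1 + 2*(-169)) - (-38 - 1*173) = -9*(-169)*(1 - 338) - (-38 - 173) = -9*(-169)*(-337) - 1*(-211) = -512577 + 211 = -512366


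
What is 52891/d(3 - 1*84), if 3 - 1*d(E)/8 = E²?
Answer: -52891/52464 ≈ -1.0081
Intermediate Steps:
d(E) = 24 - 8*E²
52891/d(3 - 1*84) = 52891/(24 - 8*(3 - 1*84)²) = 52891/(24 - 8*(3 - 84)²) = 52891/(24 - 8*(-81)²) = 52891/(24 - 8*6561) = 52891/(24 - 52488) = 52891/(-52464) = 52891*(-1/52464) = -52891/52464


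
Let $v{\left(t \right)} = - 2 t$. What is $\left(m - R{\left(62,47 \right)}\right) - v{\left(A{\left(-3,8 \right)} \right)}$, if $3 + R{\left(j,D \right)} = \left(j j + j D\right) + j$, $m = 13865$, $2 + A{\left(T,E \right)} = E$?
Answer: $7060$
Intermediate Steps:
$A{\left(T,E \right)} = -2 + E$
$R{\left(j,D \right)} = -3 + j + j^{2} + D j$ ($R{\left(j,D \right)} = -3 + \left(\left(j j + j D\right) + j\right) = -3 + \left(\left(j^{2} + D j\right) + j\right) = -3 + \left(j + j^{2} + D j\right) = -3 + j + j^{2} + D j$)
$\left(m - R{\left(62,47 \right)}\right) - v{\left(A{\left(-3,8 \right)} \right)} = \left(13865 - \left(-3 + 62 + 62^{2} + 47 \cdot 62\right)\right) - - 2 \left(-2 + 8\right) = \left(13865 - \left(-3 + 62 + 3844 + 2914\right)\right) - \left(-2\right) 6 = \left(13865 - 6817\right) - -12 = \left(13865 - 6817\right) + 12 = 7048 + 12 = 7060$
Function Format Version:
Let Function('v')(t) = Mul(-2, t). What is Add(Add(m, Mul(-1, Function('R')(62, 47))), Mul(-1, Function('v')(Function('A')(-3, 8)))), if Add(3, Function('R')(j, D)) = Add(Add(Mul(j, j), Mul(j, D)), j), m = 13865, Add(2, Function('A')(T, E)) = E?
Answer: 7060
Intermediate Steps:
Function('A')(T, E) = Add(-2, E)
Function('R')(j, D) = Add(-3, j, Pow(j, 2), Mul(D, j)) (Function('R')(j, D) = Add(-3, Add(Add(Mul(j, j), Mul(j, D)), j)) = Add(-3, Add(Add(Pow(j, 2), Mul(D, j)), j)) = Add(-3, Add(j, Pow(j, 2), Mul(D, j))) = Add(-3, j, Pow(j, 2), Mul(D, j)))
Add(Add(m, Mul(-1, Function('R')(62, 47))), Mul(-1, Function('v')(Function('A')(-3, 8)))) = Add(Add(13865, Mul(-1, Add(-3, 62, Pow(62, 2), Mul(47, 62)))), Mul(-1, Mul(-2, Add(-2, 8)))) = Add(Add(13865, Mul(-1, Add(-3, 62, 3844, 2914))), Mul(-1, Mul(-2, 6))) = Add(Add(13865, Mul(-1, 6817)), Mul(-1, -12)) = Add(Add(13865, -6817), 12) = Add(7048, 12) = 7060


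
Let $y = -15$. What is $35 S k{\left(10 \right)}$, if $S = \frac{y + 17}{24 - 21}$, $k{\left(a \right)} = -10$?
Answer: $- \frac{700}{3} \approx -233.33$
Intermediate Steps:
$S = \frac{2}{3}$ ($S = \frac{-15 + 17}{24 - 21} = \frac{2}{3} \approx 0.66667$)
$35 S k{\left(10 \right)} = 35 \cdot \frac{2}{3} \left(-10\right) = \frac{70}{3} \left(-10\right) = - \frac{700}{3}$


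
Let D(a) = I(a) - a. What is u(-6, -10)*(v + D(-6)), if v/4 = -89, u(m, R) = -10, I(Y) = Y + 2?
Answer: 3540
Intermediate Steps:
I(Y) = 2 + Y
v = -356 (v = 4*(-89) = -356)
D(a) = 2 (D(a) = (2 + a) - a = 2)
u(-6, -10)*(v + D(-6)) = -10*(-356 + 2) = -10*(-354) = 3540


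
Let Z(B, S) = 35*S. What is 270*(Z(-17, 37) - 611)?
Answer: 184680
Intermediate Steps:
270*(Z(-17, 37) - 611) = 270*(35*37 - 611) = 270*(1295 - 611) = 270*684 = 184680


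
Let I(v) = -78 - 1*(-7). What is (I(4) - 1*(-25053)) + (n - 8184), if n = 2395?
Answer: 19193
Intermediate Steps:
I(v) = -71 (I(v) = -78 + 7 = -71)
(I(4) - 1*(-25053)) + (n - 8184) = (-71 - 1*(-25053)) + (2395 - 8184) = (-71 + 25053) - 5789 = 24982 - 5789 = 19193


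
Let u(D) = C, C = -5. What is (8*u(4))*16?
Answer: -640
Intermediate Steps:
u(D) = -5
(8*u(4))*16 = (8*(-5))*16 = -40*16 = -640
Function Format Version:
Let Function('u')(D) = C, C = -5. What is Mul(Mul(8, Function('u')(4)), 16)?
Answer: -640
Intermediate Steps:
Function('u')(D) = -5
Mul(Mul(8, Function('u')(4)), 16) = Mul(Mul(8, -5), 16) = Mul(-40, 16) = -640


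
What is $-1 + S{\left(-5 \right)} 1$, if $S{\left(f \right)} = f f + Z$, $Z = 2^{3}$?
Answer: $32$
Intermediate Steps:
$Z = 8$
$S{\left(f \right)} = 8 + f^{2}$ ($S{\left(f \right)} = f f + 8 = f^{2} + 8 = 8 + f^{2}$)
$-1 + S{\left(-5 \right)} 1 = -1 + \left(8 + \left(-5\right)^{2}\right) 1 = -1 + \left(8 + 25\right) 1 = -1 + 33 \cdot 1 = -1 + 33 = 32$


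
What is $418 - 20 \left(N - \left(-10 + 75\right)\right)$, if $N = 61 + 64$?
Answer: $-782$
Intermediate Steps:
$N = 125$
$418 - 20 \left(N - \left(-10 + 75\right)\right) = 418 - 20 \left(125 - \left(-10 + 75\right)\right) = 418 - 20 \left(125 - 65\right) = 418 - 1200 = -782$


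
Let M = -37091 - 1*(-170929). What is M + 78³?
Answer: 608390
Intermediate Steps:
M = 133838 (M = -37091 + 170929 = 133838)
M + 78³ = 133838 + 78³ = 133838 + 474552 = 608390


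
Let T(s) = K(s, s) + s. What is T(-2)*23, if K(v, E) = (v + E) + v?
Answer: -184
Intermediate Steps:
K(v, E) = E + 2*v (K(v, E) = (E + v) + v = E + 2*v)
T(s) = 4*s (T(s) = (s + 2*s) + s = 3*s + s = 4*s)
T(-2)*23 = (4*(-2))*23 = -8*23 = -184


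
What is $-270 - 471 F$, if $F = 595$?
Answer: $-280515$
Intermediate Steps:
$-270 - 471 F = -270 - 280245 = -280515$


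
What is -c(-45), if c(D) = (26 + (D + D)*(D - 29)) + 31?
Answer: -6717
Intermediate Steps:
c(D) = 57 + 2*D*(-29 + D) (c(D) = (26 + (2*D)*(-29 + D)) + 31 = (26 + 2*D*(-29 + D)) + 31 = 57 + 2*D*(-29 + D))
-c(-45) = -(57 - 58*(-45) + 2*(-45)²) = -(57 + 2610 + 2*2025) = -(57 + 2610 + 4050) = -1*6717 = -6717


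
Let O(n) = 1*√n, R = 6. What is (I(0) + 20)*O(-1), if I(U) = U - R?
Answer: 14*I ≈ 14.0*I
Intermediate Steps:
O(n) = √n
I(U) = -6 + U (I(U) = U - 1*6 = U - 6 = -6 + U)
(I(0) + 20)*O(-1) = ((-6 + 0) + 20)*√(-1) = (-6 + 20)*I = 14*I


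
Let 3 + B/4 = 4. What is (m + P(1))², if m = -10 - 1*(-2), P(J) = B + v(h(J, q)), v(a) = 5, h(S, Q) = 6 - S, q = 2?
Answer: 1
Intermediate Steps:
B = 4 (B = -12 + 4*4 = -12 + 16 = 4)
P(J) = 9 (P(J) = 4 + 5 = 9)
m = -8 (m = -10 + 2 = -8)
(m + P(1))² = (-8 + 9)² = 1² = 1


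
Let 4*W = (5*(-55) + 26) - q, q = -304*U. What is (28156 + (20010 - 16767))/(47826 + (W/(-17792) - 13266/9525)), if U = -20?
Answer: 7094867801600/10806391828079 ≈ 0.65654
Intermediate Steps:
q = 6080 (q = -304*(-20) = 6080)
W = -6329/4 (W = ((5*(-55) + 26) - 1*6080)/4 = ((-275 + 26) - 6080)/4 = (-249 - 6080)/4 = (1/4)*(-6329) = -6329/4 ≈ -1582.3)
(28156 + (20010 - 16767))/(47826 + (W/(-17792) - 13266/9525)) = (28156 + (20010 - 16767))/(47826 + (-6329/4/(-17792) - 13266/9525)) = (28156 + 3243)/(47826 + (-6329/4*(-1/17792) - 13266*1/9525)) = 31399/(47826 + (6329/71168 - 4422/3175)) = 31399/(47826 - 294610321/225958400) = 31399/(10806391828079/225958400) = 31399*(225958400/10806391828079) = 7094867801600/10806391828079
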